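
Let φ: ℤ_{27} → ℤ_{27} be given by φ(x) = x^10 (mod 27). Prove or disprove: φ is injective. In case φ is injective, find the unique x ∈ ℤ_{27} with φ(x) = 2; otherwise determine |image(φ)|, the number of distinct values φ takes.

10

φ(0) = 0^10 = 0.
φ(3): Repeated squaring mod 27: 3^1 ≡ 3, 3^2 ≡ 3² = 9, 3^4 ≡ 9² = 81 ≡ 0, 3^8 ≡ 0² = 0. Since 10 = 8 + 2, 3^10 ≡ 0·9: 0·9 = 0. So 3^10 ≡ 0 (mod 27).
So φ(0) = φ(3) = 0 while 0 ≠ 3, so φ is not injective.
Since φ is not injective, we determine |image(φ)|. Computing x^10 mod 27 for each x (by repeated squaring, reducing mod 27 at every step), the values φ(0), φ(1), …, φ(26) are: 0, 1, 25, 0, 4, 22, 0, 7, 19, 0, 10, 16, 0, 13, 13, 0, 16, 10, 0, 19, 7, 0, 22, 4, 0, 25, 1.
The distinct values are {0, 1, 4, 7, 10, 13, 16, 19, 22, 25}; there are 10 of them.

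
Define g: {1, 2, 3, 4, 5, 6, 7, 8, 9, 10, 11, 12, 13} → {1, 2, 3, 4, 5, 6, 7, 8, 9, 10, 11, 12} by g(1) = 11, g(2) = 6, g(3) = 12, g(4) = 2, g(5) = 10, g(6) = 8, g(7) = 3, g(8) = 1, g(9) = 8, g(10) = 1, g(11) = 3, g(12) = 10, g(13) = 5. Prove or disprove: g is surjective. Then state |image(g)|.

No element maps to 4, so g is not surjective.
The image of g is {1, 2, 3, 5, 6, 8, 10, 11, 12}, which has 9 elements.

9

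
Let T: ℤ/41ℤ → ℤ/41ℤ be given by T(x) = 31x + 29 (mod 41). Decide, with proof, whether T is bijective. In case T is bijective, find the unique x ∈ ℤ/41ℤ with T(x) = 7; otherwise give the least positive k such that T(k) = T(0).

Recall: T is injective if T(u) = T(v) implies u = v.
If T(u) = T(v), then 31u ≡ 31v (mod 41). Because gcd(31, 41) = 1, we may cancel 31 to get u ≡ v (mod 41).
We now compute 31⁻¹ mod 41 explicitly. Euclid's algorithm: 41 = 1·31 + 10, 31 = 3·10 + 1; back-substituting gives 1 = 4·31 − 3·41, so 31⁻¹ ≡ 4 (mod 41).
For any y ∈ ℤ/41ℤ, x = 4(y − 29) mod 41 satisfies T(x) = 31·4(y − 29) + 29 ≡ y (since 31·4 ≡ 1 mod 41). So every y has a preimage.
Hence T is bijective.
Since T is bijective, we find T⁻¹(7): we need 31x ≡ 7 − 29 ≡ 19 (mod 41). Using 31⁻¹ = 4: x ≡ 4·19 = 76 = 1·41 + 35, so x = 35.
Check: T(35) = 31·35 + 29 = 1114 = 27·41 + 7 ≡ 7 (mod 41).

35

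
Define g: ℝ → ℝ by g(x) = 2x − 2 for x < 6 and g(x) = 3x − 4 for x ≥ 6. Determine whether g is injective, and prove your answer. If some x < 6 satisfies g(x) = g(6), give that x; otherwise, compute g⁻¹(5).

Both pieces are strictly increasing (slopes 2 and 3), so each is injective on its own interval.
The left piece maps (−∞, 6) onto (−∞, 10); the right piece maps [6, ∞) onto [14, ∞).
These images are disjoint, so no value is attained by both pieces. Hence g is injective.
Because the two images are disjoint, no x < 6 has g(x) = g(6), so we compute g⁻¹(5): 5 lies in (−∞, 10), so solve 2x − 2 = 5: x = (5 + 2)/2 = 7/2.

7/2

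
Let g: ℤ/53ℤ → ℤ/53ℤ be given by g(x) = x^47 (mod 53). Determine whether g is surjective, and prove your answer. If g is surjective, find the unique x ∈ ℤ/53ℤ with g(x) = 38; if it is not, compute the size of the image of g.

Since 53 is prime, the nonzero elements of ℤ/53ℤ form a cyclic group of order 52.
As gcd(47, 52) = 1, raising to the 47th power is a bijection on this group: if s^47 ≡ t^47 then (st^{−1})^47 = 1, and the only element of order dividing gcd(47, 52) = 1 is 1, so s = t.
With g(0) = 0 this makes g injective on all of ℤ/53ℤ, hence bijective (finite equal-size domain and codomain). In particular g is surjective.
Since g is surjective, we find the preimage of 38. The inverse of x ↦ x^47 on (ℤ/53ℤ)^× is x ↦ x^31, because 47·31 = 1457 = 28·52 + 1 ≡ 1 (mod 52) and x^{52} = 1 for x ≠ 0 (Fermat). So g⁻¹(38) = 38^31 mod 53.
Repeated squaring mod 53: 38^1 ≡ 38, 38^2 ≡ 38² = 1444 ≡ 13, 38^4 ≡ 13² = 169 ≡ 10, 38^8 ≡ 10² = 100 ≡ 47, 38^16 ≡ 47² = 2209 ≡ 36. Since 31 = 16 + 8 + 4 + 2 + 1, 38^31 ≡ 36·47·10·13·38: 36·47 = 1692 ≡ 49, then 49·10 = 490 ≡ 13, then 13·13 = 169 ≡ 10, then 10·38 = 380 ≡ 9. So 38^31 ≡ 9 (mod 53).
Hence g⁻¹(38) = 9.

9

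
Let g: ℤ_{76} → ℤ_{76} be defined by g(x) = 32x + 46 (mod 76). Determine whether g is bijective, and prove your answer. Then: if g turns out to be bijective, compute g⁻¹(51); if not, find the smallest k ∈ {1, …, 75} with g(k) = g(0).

By definition, injectivity means: for all u, v in the domain, g(u) = g(v) implies u = v.
We have gcd(32, 76) = 4 > 1. Taking u = 0 and v = 19: g(0) = 46 and g(19) = 32·19 + 46 = 654 ≡ 46 (mod 76).
So g(0) = g(19) while 0 ≠ 19, so g is not injective, hence not bijective.
Since g is not bijective, we find the least positive k with g(k) = g(0): this means 32k ≡ 0 (mod 76), i.e. 76 ∣ 32k. Since gcd(32, 76) = 4, dividing through by 4 this holds exactly when 19 ∣ 8k, and as gcd(8, 19) = 1, exactly when 19 ∣ k.
The smallest positive such k is 19.

19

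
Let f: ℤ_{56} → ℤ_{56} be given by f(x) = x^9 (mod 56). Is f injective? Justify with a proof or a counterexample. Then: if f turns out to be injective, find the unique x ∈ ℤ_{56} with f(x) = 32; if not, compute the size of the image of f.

f(2): Repeated squaring mod 56: 2^1 ≡ 2, 2^2 ≡ 2² = 4, 2^4 ≡ 4² = 16, 2^8 ≡ 16² = 256 ≡ 32. Since 9 = 8 + 1, 2^9 ≡ 32·2: 32·2 = 64 ≡ 8. So 2^9 ≡ 8 (mod 56).
f(4): Repeated squaring mod 56: 4^1 ≡ 4, 4^2 ≡ 4² = 16, 4^4 ≡ 16² = 256 ≡ 32, 4^8 ≡ 32² = 1024 ≡ 16. Since 9 = 8 + 1, 4^9 ≡ 16·4: 16·4 = 64 ≡ 8. So 4^9 ≡ 8 (mod 56).
So f(2) = f(4) = 8 while 2 ≠ 4, therefore f is not injective.
Since f is not injective, we determine |image(f)|. Computing x^9 mod 56 for each x (by repeated squaring, reducing mod 56 at every step), the values f(0), f(1), …, f(55) are: 0, 1, 8, 27, 8, 13, 48, 7, 8, 1, 48, 43, 48, 13, 0, 15, 8, 41, 8, 27, 48, 21, 8, 15, 48, 1, 48, 27, 0, 29, 8, 55, 8, 41, 48, 35, 8, 29, 48, 15, 48, 41, 0, 43, 8, 13, 8, 55, 48, 49, 8, 43, 48, 29, 48, 55.
The distinct values are {0, 1, 7, 8, 13, 15, 21, 27, 29, 35, 41, 43, 48, 49, 55}; there are 15 of them.

15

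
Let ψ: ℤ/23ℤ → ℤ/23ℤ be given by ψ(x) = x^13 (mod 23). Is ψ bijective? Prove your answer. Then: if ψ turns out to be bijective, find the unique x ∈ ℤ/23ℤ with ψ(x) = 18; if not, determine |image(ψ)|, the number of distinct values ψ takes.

Since 23 is prime, the nonzero elements of ℤ/23ℤ form a cyclic group of order 22.
As gcd(13, 22) = 1, raising to the 13th power is a bijection on this group: if x_1^13 ≡ x_2^13 then (x_1x_2^{−1})^13 = 1, and the only element of order dividing gcd(13, 22) = 1 is 1, so x_1 = x_2.
With ψ(0) = 0 this makes ψ injective on all of ℤ/23ℤ, hence bijective (finite equal-size domain and codomain). In particular ψ is bijective.
Since ψ is bijective, we find the preimage of 18. The inverse of x ↦ x^13 on (ℤ/23ℤ)^× is x ↦ x^17, because 13·17 = 221 = 10·22 + 1 ≡ 1 (mod 22) and x^{22} = 1 for x ≠ 0 (Fermat). So ψ⁻¹(18) = 18^17 mod 23.
Repeated squaring mod 23: 18^1 ≡ 18, 18^2 ≡ 18² = 324 ≡ 2, 18^4 ≡ 2² = 4, 18^8 ≡ 4² = 16, 18^16 ≡ 16² = 256 ≡ 3. Since 17 = 16 + 1, 18^17 ≡ 3·18: 3·18 = 54 ≡ 8. So 18^17 ≡ 8 (mod 23).
Hence ψ⁻¹(18) = 8.

8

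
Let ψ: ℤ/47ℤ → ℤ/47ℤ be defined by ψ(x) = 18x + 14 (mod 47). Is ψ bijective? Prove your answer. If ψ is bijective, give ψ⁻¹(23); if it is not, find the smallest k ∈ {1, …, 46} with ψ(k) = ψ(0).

If ψ(s) = ψ(t), then 18s ≡ 18t (mod 47). Because gcd(18, 47) = 1, we may cancel 18 to get s ≡ t (mod 47).
We now compute 18⁻¹ mod 47 explicitly. Euclid's algorithm: 47 = 2·18 + 11, 18 = 1·11 + 7, 11 = 1·7 + 4, 7 = 1·4 + 3, 4 = 1·3 + 1; back-substituting gives 1 = 34·18 − 13·47, so 18⁻¹ ≡ 34 (mod 47).
Then y ↦ 34(y − 14) is a two-sided inverse to ψ, so every y ∈ ℤ/47ℤ has a preimage.
Hence ψ is bijective.
Since ψ is bijective, we compute ψ⁻¹(23): solve 18x + 14 ≡ 23 (mod 47), i.e. 18x ≡ 9 (mod 47).
Multiplying by 18⁻¹ = 34 gives x ≡ 34·9 = 306 = 6·47 + 24 ≡ 24 (mod 47).
Check: ψ(24) = 18·24 + 14 = 446 = 9·47 + 23 ≡ 23 (mod 47).

24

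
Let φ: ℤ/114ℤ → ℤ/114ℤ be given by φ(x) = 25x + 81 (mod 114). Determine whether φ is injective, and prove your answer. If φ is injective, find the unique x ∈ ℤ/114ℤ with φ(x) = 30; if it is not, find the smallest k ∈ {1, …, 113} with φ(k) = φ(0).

39

If φ(a) = φ(b), then 25a ≡ 25b (mod 114). Because gcd(25, 114) = 1, we may cancel 25 to get a ≡ b (mod 114).
Therefore φ is injective.
We now compute 25⁻¹ mod 114 explicitly. Euclid's algorithm: 114 = 4·25 + 14, 25 = 1·14 + 11, 14 = 1·11 + 3, 11 = 3·3 + 2, 3 = 1·2 + 1; back-substituting gives 1 = 73·25 − 16·114, so 25⁻¹ ≡ 73 (mod 114).
Since φ is injective, we compute φ⁻¹(30): solve 25x + 81 ≡ 30 (mod 114), i.e. 25x ≡ 63 (mod 114).
Multiplying by 25⁻¹ = 73 gives x ≡ 73·63 = 4599 = 40·114 + 39 ≡ 39 (mod 114).
Check: φ(39) = 25·39 + 81 = 1056 = 9·114 + 30 ≡ 30 (mod 114).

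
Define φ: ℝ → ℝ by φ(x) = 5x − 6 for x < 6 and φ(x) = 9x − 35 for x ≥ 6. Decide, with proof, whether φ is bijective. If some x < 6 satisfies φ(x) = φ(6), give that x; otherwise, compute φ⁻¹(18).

Both pieces are strictly increasing (slopes 5 and 9), so each is injective on its own interval.
The left piece maps (−∞, 6) onto (−∞, 24); the right piece maps [6, ∞) onto [19, ∞).
These images overlap. In particular φ(6) = 19 (right piece), and solving 5x − 6 = 19 on the left piece gives x = 5 < 6.
So φ(5) = φ(6) with 5 ≠ 6, and φ is not injective, hence not bijective. This x = 5 is the requested value below 6.

5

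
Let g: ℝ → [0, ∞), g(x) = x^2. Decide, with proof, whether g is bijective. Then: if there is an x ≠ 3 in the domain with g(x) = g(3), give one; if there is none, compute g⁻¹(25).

-3

g(3) = 9 = (−3)^2 = g(−3) (since 2 is even), with 3 ≠ −3. So g is not injective, hence not bijective.
For the follow-up, such an x exists: taking x = −3 ∈ ℝ gives g(−3) = 9 = g(3) with −3 ≠ 3.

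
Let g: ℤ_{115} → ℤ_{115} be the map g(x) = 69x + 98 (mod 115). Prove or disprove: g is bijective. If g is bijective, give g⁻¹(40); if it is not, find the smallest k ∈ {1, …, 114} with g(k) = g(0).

5

We have gcd(69, 115) = 23 > 1. Taking a = 0 and b = 5: g(0) = 98 and g(5) = 69·5 + 98 = 443 ≡ 98 (mod 115).
So g(0) = g(5) while 0 ≠ 5, thus g is not injective, hence not bijective.
Since g is not bijective, we find the least positive k with g(k) = g(0): this means 69k ≡ 0 (mod 115), i.e. 115 ∣ 69k. Since gcd(69, 115) = 23, dividing through by 23 this holds exactly when 5 ∣ 3k, and as gcd(3, 5) = 1, exactly when 5 ∣ k.
The smallest positive such k is 5.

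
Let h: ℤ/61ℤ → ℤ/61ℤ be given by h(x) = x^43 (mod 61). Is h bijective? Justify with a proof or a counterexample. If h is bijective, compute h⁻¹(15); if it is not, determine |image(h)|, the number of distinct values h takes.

Since 61 is prime, the nonzero elements of ℤ/61ℤ form a cyclic group of order 60.
As gcd(43, 60) = 1, raising to the 43rd power is a bijection on this group: if x_1^43 ≡ x_2^43 then (x_1x_2^{−1})^43 = 1, and the only element of order dividing gcd(43, 60) = 1 is 1, so x_1 = x_2.
With h(0) = 0 this makes h injective on all of ℤ/61ℤ, hence bijective (finite equal-size domain and codomain). In particular h is bijective.
Since h is bijective, we find the preimage of 15. The inverse of x ↦ x^43 on (ℤ/61ℤ)^× is x ↦ x^7, because 43·7 = 301 = 5·60 + 1 ≡ 1 (mod 60) and x^{60} = 1 for x ≠ 0 (Fermat). So h⁻¹(15) = 15^7 mod 61.
Repeated squaring mod 61: 15^1 ≡ 15, 15^2 ≡ 15² = 225 ≡ 42, 15^4 ≡ 42² = 1764 ≡ 56. Since 7 = 4 + 2 + 1, 15^7 ≡ 56·42·15: 56·42 = 2352 ≡ 34, then 34·15 = 510 ≡ 22. So 15^7 ≡ 22 (mod 61).
Hence h⁻¹(15) = 22.

22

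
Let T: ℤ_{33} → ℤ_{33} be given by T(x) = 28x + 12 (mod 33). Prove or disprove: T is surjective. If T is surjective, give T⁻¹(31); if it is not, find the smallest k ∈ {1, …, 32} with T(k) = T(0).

Since gcd(28, 33) = 1, 28 is invertible modulo 33. Euclid's algorithm: 33 = 1·28 + 5, 28 = 5·5 + 3, 5 = 1·3 + 2, 3 = 1·2 + 1; back-substituting gives 1 = 13·28 − 11·33, so 28⁻¹ ≡ 13 (mod 33).
For any y ∈ ℤ_{33}, x = 13(y − 12) mod 33 satisfies T(x) = 28·13(y − 12) + 12 ≡ y (since 28·13 ≡ 1 mod 33). So every y has a preimage.
So T is surjective.
Since T is surjective, we find T⁻¹(31): we need 28x ≡ 31 − 12 ≡ 19 (mod 33). Using 28⁻¹ = 13: x ≡ 13·19 = 247 = 7·33 + 16, so x = 16.
Check: T(16) = 28·16 + 12 = 460 = 13·33 + 31 ≡ 31 (mod 33).

16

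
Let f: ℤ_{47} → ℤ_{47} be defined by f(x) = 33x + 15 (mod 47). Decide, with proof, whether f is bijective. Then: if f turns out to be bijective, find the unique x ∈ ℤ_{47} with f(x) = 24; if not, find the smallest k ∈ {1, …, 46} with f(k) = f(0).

Suppose f(s) = f(t) in ℤ_{47}. Then 33s + 15 ≡ 33t + 15 (mod 47), therefore 33(s − t) ≡ 0 (mod 47).
Since gcd(33, 47) = 1, 33 is invertible modulo 47, so s − t ≡ 0 (mod 47), i.e. s = t.
We now compute 33⁻¹ mod 47 explicitly. Euclid's algorithm: 47 = 1·33 + 14, 33 = 2·14 + 5, 14 = 2·5 + 4, 5 = 1·4 + 1; back-substituting gives 1 = 10·33 − 7·47, so 33⁻¹ ≡ 10 (mod 47).
Then y ↦ 10(y − 15) is a two-sided inverse to f, so every y ∈ ℤ_{47} has a preimage.
Hence f is bijective.
Since f is bijective, we compute f⁻¹(24): solve 33x + 15 ≡ 24 (mod 47), i.e. 33x ≡ 9 (mod 47).
Multiplying by 33⁻¹ = 10 gives x ≡ 10·9 = 90 = 1·47 + 43 ≡ 43 (mod 47).
Check: f(43) = 33·43 + 15 = 1434 = 30·47 + 24 ≡ 24 (mod 47).

43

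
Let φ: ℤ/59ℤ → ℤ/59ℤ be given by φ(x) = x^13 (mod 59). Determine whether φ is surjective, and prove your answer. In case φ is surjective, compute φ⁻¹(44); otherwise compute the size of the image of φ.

42

Since 59 is prime, the nonzero elements of ℤ/59ℤ form a cyclic group of order 58.
As gcd(13, 58) = 1, raising to the 13th power is a bijection on this group: if a^13 ≡ b^13 then (ab^{−1})^13 = 1, and the only element of order dividing gcd(13, 58) = 1 is 1, so a = b.
With φ(0) = 0 this makes φ injective on all of ℤ/59ℤ, hence bijective (finite equal-size domain and codomain). In particular φ is surjective.
Since φ is surjective, we find the preimage of 44. The inverse of x ↦ x^13 on (ℤ/59ℤ)^× is x ↦ x^9, because 13·9 = 117 = 2·58 + 1 ≡ 1 (mod 58) and x^{58} = 1 for x ≠ 0 (Fermat). So φ⁻¹(44) = 44^9 mod 59.
Repeated squaring mod 59: 44^1 ≡ 44, 44^2 ≡ 44² = 1936 ≡ 48, 44^4 ≡ 48² = 2304 ≡ 3, 44^8 ≡ 3² = 9. Since 9 = 8 + 1, 44^9 ≡ 9·44: 9·44 = 396 ≡ 42. So 44^9 ≡ 42 (mod 59).
Hence φ⁻¹(44) = 42.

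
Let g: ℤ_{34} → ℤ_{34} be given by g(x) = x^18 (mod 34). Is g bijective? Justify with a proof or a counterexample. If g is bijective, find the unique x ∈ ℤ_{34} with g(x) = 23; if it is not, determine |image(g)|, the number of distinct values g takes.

g(16): Repeated squaring mod 34: 16^1 ≡ 16, 16^2 ≡ 16² = 256 ≡ 18, 16^4 ≡ 18² = 324 ≡ 18, 16^8 ≡ 18² = 324 ≡ 18, 16^16 ≡ 18² = 324 ≡ 18. Since 18 = 16 + 2, 16^18 ≡ 18·18: 18·18 = 324 ≡ 18. So 16^18 ≡ 18 (mod 34).
g(18): Repeated squaring mod 34: 18^1 ≡ 18, 18^2 ≡ 18² = 324 ≡ 18, 18^4 ≡ 18² = 324 ≡ 18, 18^8 ≡ 18² = 324 ≡ 18, 18^16 ≡ 18² = 324 ≡ 18. Since 18 = 16 + 2, 18^18 ≡ 18·18: 18·18 = 324 ≡ 18. So 18^18 ≡ 18 (mod 34).
So g(16) = g(18) = 18 while 16 ≠ 18, therefore g is not injective, hence not bijective.
Since g is not bijective, we determine |image(g)|. Computing x^18 mod 34 for each x (by repeated squaring, reducing mod 34 at every step), the values g(0), g(1), …, g(33) are: 0, 1, 4, 9, 16, 25, 2, 15, 30, 13, 32, 19, 8, 33, 26, 21, 18, 17, 18, 21, 26, 33, 8, 19, 32, 13, 30, 15, 2, 25, 16, 9, 4, 1.
The distinct values are {0, 1, 2, 4, 8, 9, 13, 15, 16, 17, 18, 19, 21, 25, 26, 30, 32, 33}; there are 18 of them.

18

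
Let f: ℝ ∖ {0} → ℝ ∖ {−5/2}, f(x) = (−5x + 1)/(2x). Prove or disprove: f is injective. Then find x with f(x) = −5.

Suppose f(u) = f(v). Cross-multiplying: (−5u + 1)(2v) = (−5v + 1)(2u).
Expanding both sides and cancelling the symmetric terms leaves −2·(u − v) = 0. Since −2 ≠ 0, u = v. Thus f is injective.
Solving f(x) = −5: cross-multiplying gives −5x + 1 = −5(2x), which rearranges to 5x = −1, so x = −1/5.

-1/5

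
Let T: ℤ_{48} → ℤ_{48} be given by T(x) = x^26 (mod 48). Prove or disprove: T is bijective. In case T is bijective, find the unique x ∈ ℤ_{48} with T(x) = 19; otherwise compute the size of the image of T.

6

T(2): Repeated squaring mod 48: 2^1 ≡ 2, 2^2 ≡ 2² = 4, 2^4 ≡ 4² = 16, 2^8 ≡ 16² = 256 ≡ 16, 2^16 ≡ 16² = 256 ≡ 16. Since 26 = 16 + 8 + 2, 2^26 ≡ 16·16·4: 16·16 = 256 ≡ 16, then 16·4 = 64 ≡ 16. So 2^26 ≡ 16 (mod 48).
T(4): Repeated squaring mod 48: 4^1 ≡ 4, 4^2 ≡ 4² = 16, 4^4 ≡ 16² = 256 ≡ 16, 4^8 ≡ 16² = 256 ≡ 16, 4^16 ≡ 16² = 256 ≡ 16. Since 26 = 16 + 8 + 2, 4^26 ≡ 16·16·16: 16·16 = 256 ≡ 16, then 16·16 = 256 ≡ 16. So 4^26 ≡ 16 (mod 48).
So T(2) = T(4) = 16 while 2 ≠ 4, therefore T is not injective, hence not bijective.
Since T is not bijective, we determine |image(T)|. Computing x^26 mod 48 for each x (by repeated squaring, reducing mod 48 at every step), the values T(0), T(1), …, T(47) are: 0, 1, 16, 9, 16, 25, 0, 1, 16, 33, 16, 25, 0, 25, 16, 33, 16, 1, 0, 25, 16, 9, 16, 1, 0, 1, 16, 9, 16, 25, 0, 1, 16, 33, 16, 25, 0, 25, 16, 33, 16, 1, 0, 25, 16, 9, 16, 1.
The distinct values are {0, 1, 9, 16, 25, 33}; there are 6 of them.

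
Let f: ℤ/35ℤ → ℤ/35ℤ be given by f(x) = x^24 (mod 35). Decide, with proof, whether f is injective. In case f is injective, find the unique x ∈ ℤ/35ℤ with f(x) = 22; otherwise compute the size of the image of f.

4

f(1) = 1^24 = 1.
f(2): Repeated squaring mod 35: 2^1 ≡ 2, 2^2 ≡ 2² = 4, 2^4 ≡ 4² = 16, 2^8 ≡ 16² = 256 ≡ 11, 2^16 ≡ 11² = 121 ≡ 16. Since 24 = 16 + 8, 2^24 ≡ 16·11: 16·11 = 176 ≡ 1. So 2^24 ≡ 1 (mod 35).
So f(1) = f(2) = 1 while 1 ≠ 2, hence f is not injective.
Since f is not injective, we determine |image(f)|. Computing x^24 mod 35 for each x (by repeated squaring, reducing mod 35 at every step), the values f(0), f(1), …, f(34) are: 0, 1, 1, 1, 1, 15, 1, 21, 1, 1, 15, 1, 1, 1, 21, 15, 1, 1, 1, 1, 15, 21, 1, 1, 1, 15, 1, 1, 21, 1, 15, 1, 1, 1, 1.
The distinct values are {0, 1, 15, 21}; there are 4 of them.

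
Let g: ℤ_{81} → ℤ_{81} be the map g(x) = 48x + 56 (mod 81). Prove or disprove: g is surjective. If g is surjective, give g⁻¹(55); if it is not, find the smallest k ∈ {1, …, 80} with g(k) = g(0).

Since gcd(48, 81) = 3, we have 48x ≡ 0 (mod 3) for all x, so g(x) ≡ 2 (mod 3).
But 0 ≢ 2 (mod 3), so 0 ∈ ℤ_{81} has no preimage. Therefore g is not surjective.
Since g is not surjective, we find the least positive k with g(k) = g(0): this means 48k ≡ 0 (mod 81), i.e. 81 ∣ 48k. Since gcd(48, 81) = 3, dividing through by 3 this holds exactly when 27 ∣ 16k, and as gcd(16, 27) = 1, exactly when 27 ∣ k.
The smallest positive such k is 27.

27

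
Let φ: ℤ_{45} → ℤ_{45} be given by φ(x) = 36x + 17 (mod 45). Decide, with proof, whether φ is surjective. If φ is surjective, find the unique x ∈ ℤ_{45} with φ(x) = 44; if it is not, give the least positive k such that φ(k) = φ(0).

5

Since gcd(36, 45) = 9, we have 36x ≡ 0 (mod 9) for all x, so φ(x) ≡ 8 (mod 9).
But 0 ≢ 8 (mod 9), so 0 ∈ ℤ_{45} has no preimage. So φ is not surjective.
Since φ is not surjective, we find the least positive k with φ(k) = φ(0): this means 36k ≡ 0 (mod 45), i.e. 45 ∣ 36k. Since gcd(36, 45) = 9, dividing through by 9 this holds exactly when 5 ∣ 4k, and as gcd(4, 5) = 1, exactly when 5 ∣ k.
The smallest positive such k is 5.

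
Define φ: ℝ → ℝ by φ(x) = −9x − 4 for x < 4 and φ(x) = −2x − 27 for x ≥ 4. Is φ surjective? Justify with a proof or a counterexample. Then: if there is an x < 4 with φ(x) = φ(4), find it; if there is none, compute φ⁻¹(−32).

31/9

Both pieces are strictly decreasing (slopes −9 and −2), so each is injective on its own interval.
The left piece maps (−∞, 4) onto (−40, ∞); the right piece maps [4, ∞) onto (−∞, −35].
The union (−40, ∞) ∪ (−∞, −35] covers ℝ, so φ is surjective.
For the follow-up: the images overlap, so an x < 4 with φ(x) = φ(4) exists. φ(4) = −35; solving −9x − 4 = −35 for x < 4 gives x = (−35 + 4)/(−9) = 31/9.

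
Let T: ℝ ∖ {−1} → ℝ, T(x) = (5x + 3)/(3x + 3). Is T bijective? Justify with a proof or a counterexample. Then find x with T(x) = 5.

If T(x) = 5/3, cross-multiplying gives 3(5x + 3) = 5(3x + 3), which simplifies to 9 = 15 — false.  So 5/3 has no preimage and T is not surjective.
Therefore T is not bijective.
Solving T(x) = 5: cross-multiplying gives 5x + 3 = 5(3x + 3), which rearranges to −10x = 12, so x = −6/5.

-6/5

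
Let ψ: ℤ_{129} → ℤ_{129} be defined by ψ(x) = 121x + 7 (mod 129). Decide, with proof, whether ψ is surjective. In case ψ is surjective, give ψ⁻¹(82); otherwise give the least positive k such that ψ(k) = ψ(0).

39

By definition, surjectivity means every element of the codomain has a preimage under ψ.
Since gcd(121, 129) = 1, 121 is invertible modulo 129. Euclid's algorithm: 129 = 1·121 + 8, 121 = 15·8 + 1; back-substituting gives 1 = 16·121 − 15·129, so 121⁻¹ ≡ 16 (mod 129).
Then y ↦ 16(y − 7) is a two-sided inverse to ψ, so every y ∈ ℤ_{129} has a preimage.
So ψ is surjective.
Since ψ is surjective, we find ψ⁻¹(82): we need 121x ≡ 82 − 7 ≡ 75 (mod 129). Using 121⁻¹ = 16: x ≡ 16·75 = 1200 = 9·129 + 39, so x = 39.
Check: ψ(39) = 121·39 + 7 = 4726 = 36·129 + 82 ≡ 82 (mod 129).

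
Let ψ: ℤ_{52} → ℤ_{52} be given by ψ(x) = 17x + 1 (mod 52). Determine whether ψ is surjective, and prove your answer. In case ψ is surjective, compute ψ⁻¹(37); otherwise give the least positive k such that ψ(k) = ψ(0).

48

Since gcd(17, 52) = 1, 17 is invertible modulo 52. Euclid's algorithm: 52 = 3·17 + 1; back-substituting gives 1 = 49·17 − 16·52, so 17⁻¹ ≡ 49 (mod 52).
For any y ∈ ℤ_{52}, x = 49(y − 1) mod 52 satisfies ψ(x) = 17·49(y − 1) + 1 ≡ y (since 17·49 ≡ 1 mod 52). So every y has a preimage.
So ψ is surjective.
Since ψ is surjective, we find ψ⁻¹(37): we need 17x ≡ 37 − 1 ≡ 36 (mod 52). Using 17⁻¹ = 49: x ≡ 49·36 = 1764 = 33·52 + 48, so x = 48.
Check: ψ(48) = 17·48 + 1 = 817 = 15·52 + 37 ≡ 37 (mod 52).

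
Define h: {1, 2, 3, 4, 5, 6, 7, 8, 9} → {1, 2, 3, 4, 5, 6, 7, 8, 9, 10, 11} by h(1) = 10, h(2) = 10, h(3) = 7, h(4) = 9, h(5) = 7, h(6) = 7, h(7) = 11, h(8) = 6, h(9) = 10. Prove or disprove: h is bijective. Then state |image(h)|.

5

h(1) = 10 = h(2) with 1 ≠ 2, so h is not injective, hence not bijective.
The image of h is {6, 7, 9, 10, 11}, which has 5 elements.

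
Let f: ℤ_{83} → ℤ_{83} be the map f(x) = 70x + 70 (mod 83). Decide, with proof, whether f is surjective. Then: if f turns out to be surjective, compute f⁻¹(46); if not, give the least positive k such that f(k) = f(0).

Since gcd(70, 83) = 1, 70 is invertible modulo 83. Euclid's algorithm: 83 = 1·70 + 13, 70 = 5·13 + 5, 13 = 2·5 + 3, 5 = 1·3 + 2, 3 = 1·2 + 1; back-substituting gives 1 = 51·70 − 43·83, so 70⁻¹ ≡ 51 (mod 83).
Then y ↦ 51(y − 70) is a two-sided inverse to f, so every y ∈ ℤ_{83} has a preimage.
Thus f is surjective.
Since f is surjective, we compute f⁻¹(46): solve 70x + 70 ≡ 46 (mod 83), i.e. 70x ≡ 59 (mod 83).
Multiplying by 70⁻¹ = 51 gives x ≡ 51·59 = 3009 = 36·83 + 21 ≡ 21 (mod 83).
Check: f(21) = 70·21 + 70 = 1540 = 18·83 + 46 ≡ 46 (mod 83).

21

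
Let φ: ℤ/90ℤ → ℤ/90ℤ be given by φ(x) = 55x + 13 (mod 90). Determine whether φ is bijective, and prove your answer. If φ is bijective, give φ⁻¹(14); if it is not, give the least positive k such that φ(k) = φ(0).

18

We have gcd(55, 90) = 5 > 1. Taking x_1 = 0 and x_2 = 18: φ(0) = 13 and φ(18) = 55·18 + 13 = 1003 ≡ 13 (mod 90).
So φ(0) = φ(18) while 0 ≠ 18, thus φ is not injective, hence not bijective.
Since φ is not bijective, we find the least positive k with φ(k) = φ(0): this means 55k ≡ 0 (mod 90), i.e. 90 ∣ 55k. Since gcd(55, 90) = 5, dividing through by 5 this holds exactly when 18 ∣ 11k, and as gcd(11, 18) = 1, exactly when 18 ∣ k.
The smallest positive such k is 18.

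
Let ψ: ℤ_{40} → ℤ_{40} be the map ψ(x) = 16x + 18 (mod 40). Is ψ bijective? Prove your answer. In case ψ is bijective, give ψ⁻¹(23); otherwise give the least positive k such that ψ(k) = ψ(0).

We have gcd(16, 40) = 8 > 1. Taking u = 0 and v = 5: ψ(0) = 18 and ψ(5) = 16·5 + 18 = 98 ≡ 18 (mod 40).
So ψ(0) = ψ(5) while 0 ≠ 5, thus ψ is not injective, hence not bijective.
Since ψ is not bijective, we find the least positive k with ψ(k) = ψ(0): this means 16k ≡ 0 (mod 40), i.e. 40 ∣ 16k. Since gcd(16, 40) = 8, dividing through by 8 this holds exactly when 5 ∣ 2k, and as gcd(2, 5) = 1, exactly when 5 ∣ k.
The smallest positive such k is 5.

5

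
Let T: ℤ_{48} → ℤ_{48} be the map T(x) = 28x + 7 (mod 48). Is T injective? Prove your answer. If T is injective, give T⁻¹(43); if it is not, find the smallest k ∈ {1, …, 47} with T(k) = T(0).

Recall that T is injective if T(s) = T(t) implies s = t.
We have gcd(28, 48) = 4 > 1. Taking s = 0 and t = 12: T(0) = 7 and T(12) = 28·12 + 7 = 343 ≡ 7 (mod 48).
So T(0) = T(12) while 0 ≠ 12, so T is not injective.
Since T is not injective, we find the least positive k with T(k) = T(0): this means 28k ≡ 0 (mod 48), i.e. 48 ∣ 28k. Since gcd(28, 48) = 4, dividing through by 4 this holds exactly when 12 ∣ 7k, and as gcd(7, 12) = 1, exactly when 12 ∣ k.
The smallest positive such k is 12.

12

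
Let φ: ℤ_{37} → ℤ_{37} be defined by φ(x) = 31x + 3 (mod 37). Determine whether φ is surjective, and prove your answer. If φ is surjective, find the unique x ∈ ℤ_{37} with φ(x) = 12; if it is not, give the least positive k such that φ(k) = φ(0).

By definition, φ is surjective if every y in the codomain equals φ(x) for some x in the domain.
Since gcd(31, 37) = 1, 31 is invertible modulo 37. Euclid's algorithm: 37 = 1·31 + 6, 31 = 5·6 + 1; back-substituting gives 1 = 6·31 − 5·37, so 31⁻¹ ≡ 6 (mod 37).
For any y ∈ ℤ_{37}, x = 6(y − 3) mod 37 satisfies φ(x) = 31·6(y − 3) + 3 ≡ y (since 31·6 ≡ 1 mod 37). So every y has a preimage.
Hence φ is surjective.
Since φ is surjective, we compute φ⁻¹(12): solve 31x + 3 ≡ 12 (mod 37), i.e. 31x ≡ 9 (mod 37).
Multiplying by 31⁻¹ = 6 gives x ≡ 6·9 = 54 = 1·37 + 17 ≡ 17 (mod 37).
Check: φ(17) = 31·17 + 3 = 530 = 14·37 + 12 ≡ 12 (mod 37).

17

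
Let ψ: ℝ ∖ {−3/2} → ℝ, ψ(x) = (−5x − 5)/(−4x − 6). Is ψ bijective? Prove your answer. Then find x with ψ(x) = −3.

-23/17

If ψ(x) = 5/4, cross-multiplying gives −4(−5x − 5) = −5(−4x − 6), which simplifies to 20 = 30 — false.  So 5/4 has no preimage and ψ is not surjective.
Thus ψ is not bijective.
Solving ψ(x) = −3: cross-multiplying gives −5x − 5 = −3(−4x − 6), which rearranges to −17x = 23, so x = −23/17.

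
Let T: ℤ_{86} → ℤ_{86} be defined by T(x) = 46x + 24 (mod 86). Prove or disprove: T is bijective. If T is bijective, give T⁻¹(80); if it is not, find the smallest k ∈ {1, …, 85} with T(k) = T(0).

43

We have gcd(46, 86) = 2 > 1. Taking s = 0 and t = 43: T(0) = 24 and T(43) = 46·43 + 24 = 2002 ≡ 24 (mod 86).
So T(0) = T(43) while 0 ≠ 43, hence T is not injective, hence not bijective.
Since T is not bijective, we find the least positive k with T(k) = T(0): this means 46k ≡ 0 (mod 86), i.e. 86 ∣ 46k. Since gcd(46, 86) = 2, dividing through by 2 this holds exactly when 43 ∣ 23k, and as gcd(23, 43) = 1, exactly when 43 ∣ k.
The smallest positive such k is 43.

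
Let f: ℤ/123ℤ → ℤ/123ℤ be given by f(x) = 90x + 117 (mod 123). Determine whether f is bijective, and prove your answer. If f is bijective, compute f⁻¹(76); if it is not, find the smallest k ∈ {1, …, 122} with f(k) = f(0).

Recall: f is injective if f(x_1) = f(x_2) implies x_1 = x_2.
We have gcd(90, 123) = 3 > 1. Taking x_1 = 0 and x_2 = 41: f(0) = 117 and f(41) = 90·41 + 117 = 3807 ≡ 117 (mod 123).
So f(0) = f(41) while 0 ≠ 41, therefore f is not injective, hence not bijective.
Since f is not bijective, we find the least positive k with f(k) = f(0): this means 90k ≡ 0 (mod 123), i.e. 123 ∣ 90k. Since gcd(90, 123) = 3, dividing through by 3 this holds exactly when 41 ∣ 30k, and as gcd(30, 41) = 1, exactly when 41 ∣ k.
The smallest positive such k is 41.

41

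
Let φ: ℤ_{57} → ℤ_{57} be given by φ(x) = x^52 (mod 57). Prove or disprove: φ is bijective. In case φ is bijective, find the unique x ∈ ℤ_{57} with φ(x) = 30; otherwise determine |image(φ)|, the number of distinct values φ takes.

φ(8): Repeated squaring mod 57: 8^1 ≡ 8, 8^2 ≡ 8² = 64 ≡ 7, 8^4 ≡ 7² = 49, 8^8 ≡ 49² = 2401 ≡ 7, 8^16 ≡ 7² = 49, 8^32 ≡ 49² = 2401 ≡ 7. Since 52 = 32 + 16 + 4, 8^52 ≡ 7·49·49: 7·49 = 343 ≡ 1, then 1·49 = 49. So 8^52 ≡ 49 (mod 57).
φ(11): Repeated squaring mod 57: 11^1 ≡ 11, 11^2 ≡ 11² = 121 ≡ 7, 11^4 ≡ 7² = 49, 11^8 ≡ 49² = 2401 ≡ 7, 11^16 ≡ 7² = 49, 11^32 ≡ 49² = 2401 ≡ 7. Since 52 = 32 + 16 + 4, 11^52 ≡ 7·49·49: 7·49 = 343 ≡ 1, then 1·49 = 49. So 11^52 ≡ 49 (mod 57).
So φ(8) = φ(11) = 49 while 8 ≠ 11, thus φ is not injective, hence not bijective.
Since φ is not bijective, we determine |image(φ)|. Computing x^52 mod 57 for each x (by repeated squaring, reducing mod 57 at every step), the values φ(0), φ(1), …, φ(56) are: 0, 1, 43, 36, 25, 16, 9, 7, 49, 42, 4, 49, 45, 28, 16, 6, 55, 43, 39, 19, 1, 24, 55, 25, 54, 28, 7, 30, 4, 4, 30, 7, 28, 54, 25, 55, 24, 1, 19, 39, 43, 55, 6, 16, 28, 45, 49, 4, 42, 49, 7, 9, 16, 25, 36, 43, 1.
The distinct values are {0, 1, 4, 6, 7, 9, 16, 19, 24, 25, 28, 30, 36, 39, 42, 43, 45, 49, 54, 55}; there are 20 of them.

20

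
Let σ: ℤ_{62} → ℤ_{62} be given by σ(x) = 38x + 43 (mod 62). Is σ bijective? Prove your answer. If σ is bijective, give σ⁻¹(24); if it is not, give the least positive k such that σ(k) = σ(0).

Recall: σ is injective when σ(x_1) = σ(x_2) forces x_1 = x_2.
We have gcd(38, 62) = 2 > 1. Taking x_1 = 0 and x_2 = 31: σ(0) = 43 and σ(31) = 38·31 + 43 = 1221 ≡ 43 (mod 62).
So σ(0) = σ(31) while 0 ≠ 31, so σ is not injective, hence not bijective.
Since σ is not bijective, we find the least positive k with σ(k) = σ(0): this means 38k ≡ 0 (mod 62), i.e. 62 ∣ 38k. Since gcd(38, 62) = 2, dividing through by 2 this holds exactly when 31 ∣ 19k, and as gcd(19, 31) = 1, exactly when 31 ∣ k.
The smallest positive such k is 31.

31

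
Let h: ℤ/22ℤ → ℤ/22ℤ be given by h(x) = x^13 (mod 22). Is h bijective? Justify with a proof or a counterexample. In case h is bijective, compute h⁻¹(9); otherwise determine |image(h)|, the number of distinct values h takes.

Computing x^13 mod 22 for each x (by repeated squaring, reducing mod 22 at every step), the values h(0), h(1), …, h(21) are: 0, 1, 8, 5, 20, 15, 18, 13, 6, 3, 10, 11, 12, 19, 16, 9, 4, 7, 2, 17, 14, 21.
Every element of ℤ/22ℤ appears exactly once in this list, so h is a bijection, and in particular bijective.
Since h is bijective, we read off the preimage of 9 from the same table: h(15) = 9, so h⁻¹(9) = 15.

15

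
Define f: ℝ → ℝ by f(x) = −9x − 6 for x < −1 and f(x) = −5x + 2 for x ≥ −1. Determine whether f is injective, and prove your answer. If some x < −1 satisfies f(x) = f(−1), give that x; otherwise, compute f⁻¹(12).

-13/9

Both pieces are strictly decreasing (slopes −9 and −5), so each is injective on its own interval.
The left piece maps (−∞, −1) onto (3, ∞); the right piece maps [−1, ∞) onto (−∞, 7].
These images overlap. In particular f(−1) = 7 (right piece), and solving −9x − 6 = 7 on the left piece gives x = −13/9 < −1.
So f(−13/9) = f(−1) with −13/9 ≠ −1, and f is not injective. This x = −13/9 is the requested value below −1.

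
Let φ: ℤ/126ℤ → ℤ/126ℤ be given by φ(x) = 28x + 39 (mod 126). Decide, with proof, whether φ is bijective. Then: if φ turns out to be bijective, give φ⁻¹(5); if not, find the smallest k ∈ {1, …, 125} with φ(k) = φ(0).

Recall that φ is injective if φ(x_1) = φ(x_2) implies x_1 = x_2.
We have gcd(28, 126) = 14 > 1. Taking x_1 = 0 and x_2 = 9: φ(0) = 39 and φ(9) = 28·9 + 39 = 291 ≡ 39 (mod 126).
So φ(0) = φ(9) while 0 ≠ 9, so φ is not injective, hence not bijective.
Since φ is not bijective, we find the least positive k with φ(k) = φ(0): this means 28k ≡ 0 (mod 126), i.e. 126 ∣ 28k. Since gcd(28, 126) = 14, dividing through by 14 this holds exactly when 9 ∣ 2k, and as gcd(2, 9) = 1, exactly when 9 ∣ k.
The smallest positive such k is 9.

9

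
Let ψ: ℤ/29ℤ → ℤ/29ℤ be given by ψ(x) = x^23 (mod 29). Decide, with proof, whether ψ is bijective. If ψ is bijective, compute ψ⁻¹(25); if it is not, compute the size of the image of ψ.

Since 29 is prime, the nonzero elements of ℤ/29ℤ form a cyclic group of order 28.
As gcd(23, 28) = 1, raising to the 23rd power is a bijection on this group: if a^23 ≡ b^23 then (ab^{−1})^23 = 1, and the only element of order dividing gcd(23, 28) = 1 is 1, so a = b.
With ψ(0) = 0 this makes ψ injective on all of ℤ/29ℤ, hence bijective (finite equal-size domain and codomain). In particular ψ is bijective.
Since ψ is bijective, we find the preimage of 25. The inverse of x ↦ x^23 on (ℤ/29ℤ)^× is x ↦ x^11, because 23·11 = 253 = 9·28 + 1 ≡ 1 (mod 28) and x^{28} = 1 for x ≠ 0 (Fermat). So ψ⁻¹(25) = 25^11 mod 29.
Repeated squaring mod 29: 25^1 ≡ 25, 25^2 ≡ 25² = 625 ≡ 16, 25^4 ≡ 16² = 256 ≡ 24, 25^8 ≡ 24² = 576 ≡ 25. Since 11 = 8 + 2 + 1, 25^11 ≡ 25·16·25: 25·16 = 400 ≡ 23, then 23·25 = 575 ≡ 24. So 25^11 ≡ 24 (mod 29).
Hence ψ⁻¹(25) = 24.

24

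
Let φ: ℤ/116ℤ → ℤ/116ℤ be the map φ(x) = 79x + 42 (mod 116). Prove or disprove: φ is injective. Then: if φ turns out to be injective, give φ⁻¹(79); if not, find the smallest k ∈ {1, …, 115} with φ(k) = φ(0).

115

Recall: injectivity means: for all a, b in the domain, φ(a) = φ(b) implies a = b.
If φ(a) = φ(b), then 79a ≡ 79b (mod 116). Because gcd(79, 116) = 1, we may cancel 79 to get a ≡ b (mod 116).
So φ is injective.
We now compute 79⁻¹ mod 116 explicitly. Euclid's algorithm: 116 = 1·79 + 37, 79 = 2·37 + 5, 37 = 7·5 + 2, 5 = 2·2 + 1; back-substituting gives 1 = 47·79 − 32·116, so 79⁻¹ ≡ 47 (mod 116).
Since φ is injective, we compute φ⁻¹(79): solve 79x + 42 ≡ 79 (mod 116), i.e. 79x ≡ 37 (mod 116).
Multiplying by 79⁻¹ = 47 gives x ≡ 47·37 = 1739 = 14·116 + 115 ≡ 115 (mod 116).
Check: φ(115) = 79·115 + 42 = 9127 = 78·116 + 79 ≡ 79 (mod 116).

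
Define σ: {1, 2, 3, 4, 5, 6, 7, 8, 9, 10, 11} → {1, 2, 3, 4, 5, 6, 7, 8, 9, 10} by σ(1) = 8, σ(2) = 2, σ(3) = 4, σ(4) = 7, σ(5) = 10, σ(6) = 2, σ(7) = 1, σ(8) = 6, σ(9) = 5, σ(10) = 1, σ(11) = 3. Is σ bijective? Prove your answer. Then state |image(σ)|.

σ(2) = 2 = σ(6) with 2 ≠ 6, so σ is not injective, hence not bijective.
The image of σ is {1, 2, 3, 4, 5, 6, 7, 8, 10}, which has 9 elements.

9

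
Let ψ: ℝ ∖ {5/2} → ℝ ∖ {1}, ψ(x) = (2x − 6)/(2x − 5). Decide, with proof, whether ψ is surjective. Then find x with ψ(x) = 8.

17/7

For any y ≠ 1, solving y(2x − 5) = 2x − 6 for x gives a well-defined x ≠ 5/2. So ψ is surjective.
Solving ψ(x) = 8: cross-multiplying gives 2x − 6 = 8(2x − 5), which rearranges to −14x = −34, so x = 17/7.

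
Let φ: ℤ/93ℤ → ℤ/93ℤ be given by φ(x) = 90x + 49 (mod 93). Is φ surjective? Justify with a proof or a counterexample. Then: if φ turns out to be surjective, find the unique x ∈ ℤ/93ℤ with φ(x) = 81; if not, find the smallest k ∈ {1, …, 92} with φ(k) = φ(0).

31

Since gcd(90, 93) = 3, we have 90x ≡ 0 (mod 3) for all x, so φ(x) ≡ 1 (mod 3).
But 0 ≢ 1 (mod 3), so 0 ∈ ℤ/93ℤ has no preimage. So φ is not surjective.
Since φ is not surjective, we find the least positive k with φ(k) = φ(0): this means 90k ≡ 0 (mod 93), i.e. 93 ∣ 90k. Since gcd(90, 93) = 3, dividing through by 3 this holds exactly when 31 ∣ 30k, and as gcd(30, 31) = 1, exactly when 31 ∣ k.
The smallest positive such k is 31.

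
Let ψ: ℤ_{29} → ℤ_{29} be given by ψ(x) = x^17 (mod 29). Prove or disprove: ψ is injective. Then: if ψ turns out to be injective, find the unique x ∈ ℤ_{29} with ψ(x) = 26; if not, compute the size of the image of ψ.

Since 29 is prime, the nonzero elements of ℤ_{29} form a cyclic group of order 28.
As gcd(17, 28) = 1, raising to the 17th power is a bijection on this group: if a^17 ≡ b^17 then (ab^{−1})^17 = 1, and the only element of order dividing gcd(17, 28) = 1 is 1, so a = b.
With ψ(0) = 0 this makes ψ injective on all of ℤ_{29}, hence bijective (finite equal-size domain and codomain). In particular ψ is injective.
Since ψ is injective, we find the preimage of 26. The inverse of x ↦ x^17 on (ℤ_{29})^× is x ↦ x^5, because 17·5 = 85 = 3·28 + 1 ≡ 1 (mod 28) and x^{28} = 1 for x ≠ 0 (Fermat). So ψ⁻¹(26) = 26^5 mod 29.
Repeated squaring mod 29: 26^1 ≡ 26, 26^2 ≡ 26² = 676 ≡ 9, 26^4 ≡ 9² = 81 ≡ 23. Since 5 = 4 + 1, 26^5 ≡ 23·26: 23·26 = 598 ≡ 18. So 26^5 ≡ 18 (mod 29).
Hence ψ⁻¹(26) = 18.

18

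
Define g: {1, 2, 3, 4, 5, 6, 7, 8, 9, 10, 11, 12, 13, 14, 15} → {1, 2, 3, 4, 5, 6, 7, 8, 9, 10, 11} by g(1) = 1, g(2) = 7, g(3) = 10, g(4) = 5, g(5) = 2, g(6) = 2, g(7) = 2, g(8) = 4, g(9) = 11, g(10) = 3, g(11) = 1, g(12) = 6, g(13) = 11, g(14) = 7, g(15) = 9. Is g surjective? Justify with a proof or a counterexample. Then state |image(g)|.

No element maps to 8, so g is not surjective.
The image of g is {1, 2, 3, 4, 5, 6, 7, 9, 10, 11}, which has 10 elements.

10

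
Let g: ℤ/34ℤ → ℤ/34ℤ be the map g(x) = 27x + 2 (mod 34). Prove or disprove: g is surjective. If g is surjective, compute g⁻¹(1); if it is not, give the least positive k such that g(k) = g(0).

Since gcd(27, 34) = 1, 27 is invertible modulo 34. Euclid's algorithm: 34 = 1·27 + 7, 27 = 3·7 + 6, 7 = 1·6 + 1; back-substituting gives 1 = 29·27 − 23·34, so 27⁻¹ ≡ 29 (mod 34).
For any y ∈ ℤ/34ℤ, x = 29(y − 2) mod 34 satisfies g(x) = 27·29(y − 2) + 2 ≡ y (since 27·29 ≡ 1 mod 34). So every y has a preimage.
Hence g is surjective.
Since g is surjective, we find g⁻¹(1): we need 27x ≡ 1 − 2 ≡ 33 (mod 34). Using 27⁻¹ = 29: x ≡ 29·33 = 957 = 28·34 + 5, so x = 5.
Check: g(5) = 27·5 + 2 = 137 = 4·34 + 1 ≡ 1 (mod 34).

5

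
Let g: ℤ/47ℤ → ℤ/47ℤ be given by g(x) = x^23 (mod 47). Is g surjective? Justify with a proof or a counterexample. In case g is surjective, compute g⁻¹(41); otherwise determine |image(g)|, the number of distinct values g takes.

3

g(1) = 1^23 = 1.
g(2): Repeated squaring mod 47: 2^1 ≡ 2, 2^2 ≡ 2² = 4, 2^4 ≡ 4² = 16, 2^8 ≡ 16² = 256 ≡ 21, 2^16 ≡ 21² = 441 ≡ 18. Since 23 = 16 + 4 + 2 + 1, 2^23 ≡ 18·16·4·2: 18·16 = 288 ≡ 6, then 6·4 = 24, then 24·2 = 48 ≡ 1. So 2^23 ≡ 1 (mod 47).
So g(1) = g(2) = 1 while 1 ≠ 2, therefore g is not injective.
A non-injective map from the 47-element set ℤ/47ℤ to itself takes at most 46 distinct values, so it cannot be surjective. Therefore g is not surjective.
Since g is not surjective, we determine |image(g)|. Computing x^23 mod 47 for each x (by repeated squaring, reducing mod 47 at every step), the values g(0), g(1), …, g(46) are: 0, 1, 1, 1, 1, 46, 1, 1, 1, 1, 46, 46, 1, 46, 1, 46, 1, 1, 1, 46, 46, 1, 46, 46, 1, 1, 46, 1, 1, 46, 46, 46, 1, 46, 1, 46, 1, 1, 46, 46, 46, 46, 1, 46, 46, 46, 46.
The distinct values are {0, 1, 46}; there are 3 of them.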